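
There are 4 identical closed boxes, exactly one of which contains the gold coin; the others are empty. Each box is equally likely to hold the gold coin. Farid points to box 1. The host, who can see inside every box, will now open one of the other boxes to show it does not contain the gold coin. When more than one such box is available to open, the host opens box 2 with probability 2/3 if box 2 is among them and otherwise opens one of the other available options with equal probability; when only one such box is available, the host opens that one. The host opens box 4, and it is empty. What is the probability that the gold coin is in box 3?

Apply Bayes' rule, conditioning on where the gold coin actually is.
If it is in box 1 (prior 1/4): box 2 is available but not opened; box 4 gets probability (1 − 2/3)/2 = 1/6; weight (1/4)·(1/6) = 1/24.
If it is in box 2 (prior 1/4): box 2 holds the prize so is unavailable; the host chooses uniformly among the 2 others, probability 1/2; weight (1/4)·(1/2) = 1/8.
If it is in box 3 (prior 1/4): box 2 is available but not opened, probability 1/3; weight (1/4)·(1/3) = 1/12.
If it is in box 4 (prior 1/4): the host opened box 4, so this case is ruled out; weight (1/4)·0 = 0.
The weights sum to 1/4.
So P(the gold coin in box 3 | the host opened box 4) = (1/12) / (1/4) = 1/3.

1/3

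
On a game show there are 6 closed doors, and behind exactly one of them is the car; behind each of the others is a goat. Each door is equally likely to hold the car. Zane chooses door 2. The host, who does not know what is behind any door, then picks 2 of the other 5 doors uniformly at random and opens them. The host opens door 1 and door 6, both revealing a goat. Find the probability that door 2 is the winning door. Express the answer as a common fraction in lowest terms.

1/4

Because the host chose which doors to open without knowing where the car is, the choice is independent of the prize location. Learning that none of the 2 opened doors holds the car simply rules out those 2 locations and leaves the remaining 4 doors still equally likely by symmetry.
So P(the car behind door 2) = 1/4.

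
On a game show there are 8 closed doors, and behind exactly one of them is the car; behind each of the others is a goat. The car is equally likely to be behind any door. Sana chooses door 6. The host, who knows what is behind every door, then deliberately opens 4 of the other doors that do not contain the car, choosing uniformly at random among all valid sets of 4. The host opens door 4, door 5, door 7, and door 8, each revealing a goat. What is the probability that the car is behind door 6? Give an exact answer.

1/8

Apply Bayes' rule, conditioning on where the car actually is.
If it is behind any of doors 1, 2, and 3 (prior 1/8 each): the host has 15 equally likely choices, so probability 1/15; weight (1/8)·(1/15) = 1/120 each.
If it is behind any of doors 4, 5, 7, and 8 (prior 1/8 each): that door was opened and seen not to hold the prize — ruled out; weight (1/8)·0 = 0 each.
If it is behind door 6 (prior 1/8): the host has 35 equally likely choices, so probability 1/35; weight (1/8)·(1/35) = 1/280.
The weights sum to 1/35.
So P(the car behind door 6 | the host opened door 4, door 5, door 7, and door 8) = (1/280) / (1/35) = 1/8.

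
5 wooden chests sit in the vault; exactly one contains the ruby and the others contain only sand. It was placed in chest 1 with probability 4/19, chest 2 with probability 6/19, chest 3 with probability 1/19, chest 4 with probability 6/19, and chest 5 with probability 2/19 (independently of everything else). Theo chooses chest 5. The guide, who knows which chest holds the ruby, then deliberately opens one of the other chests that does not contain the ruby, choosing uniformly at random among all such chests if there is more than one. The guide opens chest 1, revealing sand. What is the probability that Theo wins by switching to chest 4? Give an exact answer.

Consider each possible location of the ruby in turn.
If it is in chest 1 (prior 4/19): the guide opened chest 1, so this case is ruled out; weight (4/19)·0 = 0.
If it is in either of chests 2 and 4 (prior 6/19 each): the guide has 3 equally likely choices, so probability 1/3; weight (6/19)·(1/3) = 2/19 each.
If it is in chest 3 (prior 1/19): the guide has 3 equally likely choices, so probability 1/3; weight (1/19)·(1/3) = 1/57.
If it is in chest 5 (prior 2/19): the guide has 4 equally likely choices, so probability 1/4; weight (2/19)·(1/4) = 1/38.
The weights sum to 29/114.
So P(the ruby in chest 4 | the guide opened chest 1) = (2/19) / (29/114) = 12/29.

12/29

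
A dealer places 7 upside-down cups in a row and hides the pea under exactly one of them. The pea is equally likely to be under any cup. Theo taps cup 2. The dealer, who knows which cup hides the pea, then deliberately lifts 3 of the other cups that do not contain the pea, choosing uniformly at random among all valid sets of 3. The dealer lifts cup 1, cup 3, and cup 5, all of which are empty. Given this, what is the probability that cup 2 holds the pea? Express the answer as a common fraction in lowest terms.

1/7

Consider each possible location of the pea in turn.
If it is under any of cups 1, 3, and 5 (prior 1/7 each): that cup was opened and seen not to hold the prize — ruled out; weight (1/7)·0 = 0 each.
If it is under cup 2 (prior 1/7): the dealer has 20 equally likely choices, so probability 1/20; weight (1/7)·(1/20) = 1/140.
If it is under any of cups 4, 6, and 7 (prior 1/7 each): the dealer has 10 equally likely choices, so probability 1/10; weight (1/7)·(1/10) = 1/70 each.
The weights sum to 1/20.
So P(the pea under cup 2 | the dealer opened cup 1, cup 3, and cup 5) = (1/140) / (1/20) = 1/7.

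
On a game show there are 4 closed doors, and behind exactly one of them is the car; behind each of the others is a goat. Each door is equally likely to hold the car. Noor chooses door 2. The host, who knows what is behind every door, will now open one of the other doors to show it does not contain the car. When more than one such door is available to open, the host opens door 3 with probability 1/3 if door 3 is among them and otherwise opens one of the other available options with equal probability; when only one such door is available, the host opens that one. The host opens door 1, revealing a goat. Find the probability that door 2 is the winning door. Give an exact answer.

2/9

Consider each possible location of the car in turn.
If it is behind door 1 (prior 1/4): the host opened door 1, so this case is ruled out; weight (1/4)·0 = 0.
If it is behind door 2 (prior 1/4): door 3 is available but not opened; door 1 gets probability (1 − 1/3)/2 = 1/3; weight (1/4)·(1/3) = 1/12.
If it is behind door 3 (prior 1/4): door 3 holds the prize so is unavailable; the host chooses uniformly among the 2 others, probability 1/2; weight (1/4)·(1/2) = 1/8.
If it is behind door 4 (prior 1/4): door 3 is available but not opened, probability 2/3; weight (1/4)·(2/3) = 1/6.
The weights sum to 3/8.
So P(the car behind door 2 | the host opened door 1) = (1/12) / (3/8) = 2/9.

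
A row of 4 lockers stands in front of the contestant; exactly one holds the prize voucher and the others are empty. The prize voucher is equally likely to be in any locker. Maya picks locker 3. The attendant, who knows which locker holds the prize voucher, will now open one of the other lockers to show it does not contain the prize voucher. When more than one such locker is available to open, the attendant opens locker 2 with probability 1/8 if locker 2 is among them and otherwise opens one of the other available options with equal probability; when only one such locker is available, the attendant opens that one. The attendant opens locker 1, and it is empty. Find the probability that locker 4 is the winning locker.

Condition on the true location of the prize voucher.
If it is in locker 1 (prior 1/4): the attendant opened locker 1, so this case is ruled out; weight (1/4)·0 = 0.
If it is in locker 2 (prior 1/4): locker 2 holds the prize so is unavailable; the attendant chooses uniformly among the 2 others, probability 1/2; weight (1/4)·(1/2) = 1/8.
If it is in locker 3 (prior 1/4): locker 2 is available but not opened; locker 1 gets probability (1 − 1/8)/2 = 7/16; weight (1/4)·(7/16) = 7/64.
If it is in locker 4 (prior 1/4): locker 2 is available but not opened, probability 7/8; weight (1/4)·(7/8) = 7/32.
The weights sum to 29/64.
So P(the prize voucher in locker 4 | the attendant opened locker 1) = (7/32) / (29/64) = 14/29.

14/29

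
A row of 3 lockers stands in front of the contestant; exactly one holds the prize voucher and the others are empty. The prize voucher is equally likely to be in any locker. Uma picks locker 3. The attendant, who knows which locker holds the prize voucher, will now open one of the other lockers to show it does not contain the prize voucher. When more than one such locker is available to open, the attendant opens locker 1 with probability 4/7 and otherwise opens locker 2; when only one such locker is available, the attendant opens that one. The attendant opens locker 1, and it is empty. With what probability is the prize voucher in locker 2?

Consider each possible location of the prize voucher in turn.
If it is in locker 1 (prior 1/3): the attendant opened locker 1, so this case is ruled out; weight (1/3)·0 = 0.
If it is in locker 2 (prior 1/3): only locker 1 is available, probability 1; weight (1/3)·1 = 1/3.
If it is in locker 3 (prior 1/3): locker 1 is available, opened with probability 4/7; weight (1/3)·(4/7) = 4/21.
The weights sum to 11/21.
So P(the prize voucher in locker 2 | the attendant opened locker 1) = (1/3) / (11/21) = 7/11.

7/11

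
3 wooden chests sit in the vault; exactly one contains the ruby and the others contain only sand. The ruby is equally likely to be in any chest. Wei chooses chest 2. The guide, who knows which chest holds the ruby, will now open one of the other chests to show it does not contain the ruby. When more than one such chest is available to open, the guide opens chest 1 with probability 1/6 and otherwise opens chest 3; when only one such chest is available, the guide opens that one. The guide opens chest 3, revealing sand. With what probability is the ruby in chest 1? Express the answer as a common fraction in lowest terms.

Apply Bayes' rule, conditioning on where the ruby actually is.
If it is in chest 1 (prior 1/3): only chest 3 is available, probability 1; weight (1/3)·1 = 1/3.
If it is in chest 2 (prior 1/3): chest 1 is available but not opened, probability 5/6; weight (1/3)·(5/6) = 5/18.
If it is in chest 3 (prior 1/3): the guide opened chest 3, so this case is ruled out; weight (1/3)·0 = 0.
The weights sum to 11/18.
So P(the ruby in chest 1 | the guide opened chest 3) = (1/3) / (11/18) = 6/11.

6/11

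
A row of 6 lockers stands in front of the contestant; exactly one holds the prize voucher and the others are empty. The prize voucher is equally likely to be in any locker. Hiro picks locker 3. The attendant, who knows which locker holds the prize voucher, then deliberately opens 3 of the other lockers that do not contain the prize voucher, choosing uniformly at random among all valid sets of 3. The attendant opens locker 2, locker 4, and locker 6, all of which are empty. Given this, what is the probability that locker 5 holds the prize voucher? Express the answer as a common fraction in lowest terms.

Consider each possible location of the prize voucher in turn.
If it is in either of lockers 1 and 5 (prior 1/6 each): the attendant has 4 equally likely choices, so probability 1/4; weight (1/6)·(1/4) = 1/24 each.
If it is in any of lockers 2, 4, and 6 (prior 1/6 each): that locker was opened and seen not to hold the prize — ruled out; weight (1/6)·0 = 0 each.
If it is in locker 3 (prior 1/6): the attendant has 10 equally likely choices, so probability 1/10; weight (1/6)·(1/10) = 1/60.
The weights sum to 1/10.
So P(the prize voucher in locker 5 | the attendant opened locker 2, locker 4, and locker 6) = (1/24) / (1/10) = 5/12.

5/12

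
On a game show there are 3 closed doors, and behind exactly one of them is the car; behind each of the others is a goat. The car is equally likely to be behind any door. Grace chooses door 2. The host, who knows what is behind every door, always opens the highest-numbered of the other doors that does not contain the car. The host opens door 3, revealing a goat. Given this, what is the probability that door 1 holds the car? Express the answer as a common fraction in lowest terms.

1/2

Condition on the true location of the car.
If it is behind either of doors 1 and 2 (prior 1/3 each): door 3 is the highest-numbered option available, probability 1; weight (1/3)·1 = 1/3 each.
If it is behind door 3 (prior 1/3): the host opened door 3, so this case is ruled out; weight (1/3)·0 = 0.
The weights sum to 2/3.
So P(the car behind door 1 | the host opened door 3) = (1/3) / (2/3) = 1/2.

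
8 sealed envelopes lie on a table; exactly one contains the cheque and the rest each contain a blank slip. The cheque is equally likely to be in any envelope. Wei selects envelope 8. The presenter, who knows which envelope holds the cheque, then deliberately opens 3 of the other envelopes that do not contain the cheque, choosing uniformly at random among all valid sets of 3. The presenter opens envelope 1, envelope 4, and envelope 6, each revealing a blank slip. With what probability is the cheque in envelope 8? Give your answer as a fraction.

1/8

Consider each possible location of the cheque in turn.
If it is in any of envelopes 1, 4, and 6 (prior 1/8 each): that envelope was opened and seen not to hold the prize — ruled out; weight (1/8)·0 = 0 each.
If it is in any of envelopes 2, 3, 5, and 7 (prior 1/8 each): the presenter has 20 equally likely choices, so probability 1/20; weight (1/8)·(1/20) = 1/160 each.
If it is in envelope 8 (prior 1/8): the presenter has 35 equally likely choices, so probability 1/35; weight (1/8)·(1/35) = 1/280.
The weights sum to 1/35.
So P(the cheque in envelope 8 | the presenter opened envelope 1, envelope 4, and envelope 6) = (1/280) / (1/35) = 1/8.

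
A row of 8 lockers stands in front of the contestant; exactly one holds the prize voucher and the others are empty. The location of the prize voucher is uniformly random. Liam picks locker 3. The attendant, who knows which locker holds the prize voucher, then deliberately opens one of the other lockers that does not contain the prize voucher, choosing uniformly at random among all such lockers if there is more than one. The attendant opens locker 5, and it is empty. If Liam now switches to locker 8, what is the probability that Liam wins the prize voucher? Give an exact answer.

7/48

Condition on the true location of the prize voucher.
If it is in any of lockers 1, 2, 4, 6, 7, and 8 (prior 1/8 each): the attendant has 6 equally likely choices, so probability 1/6; weight (1/8)·(1/6) = 1/48 each.
If it is in locker 3 (prior 1/8): the attendant has 7 equally likely choices, so probability 1/7; weight (1/8)·(1/7) = 1/56.
If it is in locker 5 (prior 1/8): the attendant opened locker 5, so this case is ruled out; weight (1/8)·0 = 0.
The weights sum to 1/7.
So P(the prize voucher in locker 8 | the attendant opened locker 5) = (1/48) / (1/7) = 7/48.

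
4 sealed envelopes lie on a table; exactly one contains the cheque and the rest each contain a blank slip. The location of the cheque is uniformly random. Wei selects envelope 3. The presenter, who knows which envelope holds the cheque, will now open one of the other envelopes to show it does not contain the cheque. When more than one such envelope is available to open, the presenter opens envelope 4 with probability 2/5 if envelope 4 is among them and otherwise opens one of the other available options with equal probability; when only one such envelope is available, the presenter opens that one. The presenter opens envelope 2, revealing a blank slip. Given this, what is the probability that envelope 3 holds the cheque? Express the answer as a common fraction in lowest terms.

3/14

Consider each possible location of the cheque in turn.
If it is in envelope 1 (prior 1/4): envelope 4 is available but not opened, probability 3/5; weight (1/4)·(3/5) = 3/20.
If it is in envelope 2 (prior 1/4): the presenter opened envelope 2, so this case is ruled out; weight (1/4)·0 = 0.
If it is in envelope 3 (prior 1/4): envelope 4 is available but not opened; envelope 2 gets probability (1 − 2/5)/2 = 3/10; weight (1/4)·(3/10) = 3/40.
If it is in envelope 4 (prior 1/4): envelope 4 holds the prize so is unavailable; the presenter chooses uniformly among the 2 others, probability 1/2; weight (1/4)·(1/2) = 1/8.
The weights sum to 7/20.
So P(the cheque in envelope 3 | the presenter opened envelope 2) = (3/40) / (7/20) = 3/14.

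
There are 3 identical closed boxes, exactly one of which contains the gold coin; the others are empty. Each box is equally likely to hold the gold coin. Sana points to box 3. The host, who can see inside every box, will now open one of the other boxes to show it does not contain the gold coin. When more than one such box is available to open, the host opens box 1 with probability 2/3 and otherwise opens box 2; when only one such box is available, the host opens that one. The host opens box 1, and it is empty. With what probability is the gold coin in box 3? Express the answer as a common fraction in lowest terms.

Consider each possible location of the gold coin in turn.
If it is in box 1 (prior 1/3): the host opened box 1, so this case is ruled out; weight (1/3)·0 = 0.
If it is in box 2 (prior 1/3): only box 1 is available, probability 1; weight (1/3)·1 = 1/3.
If it is in box 3 (prior 1/3): box 1 is available, opened with probability 2/3; weight (1/3)·(2/3) = 2/9.
The weights sum to 5/9.
So P(the gold coin in box 3 | the host opened box 1) = (2/9) / (5/9) = 2/5.

2/5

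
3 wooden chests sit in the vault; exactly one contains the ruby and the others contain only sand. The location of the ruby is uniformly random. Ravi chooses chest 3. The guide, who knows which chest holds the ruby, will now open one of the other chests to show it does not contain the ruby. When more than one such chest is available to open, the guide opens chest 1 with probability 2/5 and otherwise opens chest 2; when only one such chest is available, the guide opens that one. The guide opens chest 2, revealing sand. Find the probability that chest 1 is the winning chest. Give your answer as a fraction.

Apply Bayes' rule, conditioning on where the ruby actually is.
If it is in chest 1 (prior 1/3): only chest 2 is available, probability 1; weight (1/3)·1 = 1/3.
If it is in chest 2 (prior 1/3): the guide opened chest 2, so this case is ruled out; weight (1/3)·0 = 0.
If it is in chest 3 (prior 1/3): chest 1 is available but not opened, probability 3/5; weight (1/3)·(3/5) = 1/5.
The weights sum to 8/15.
So P(the ruby in chest 1 | the guide opened chest 2) = (1/3) / (8/15) = 5/8.

5/8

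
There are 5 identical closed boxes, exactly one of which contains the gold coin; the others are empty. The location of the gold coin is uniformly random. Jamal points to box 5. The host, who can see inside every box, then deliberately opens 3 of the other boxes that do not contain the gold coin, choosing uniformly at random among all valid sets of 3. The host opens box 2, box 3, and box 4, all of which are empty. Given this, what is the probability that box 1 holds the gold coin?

4/5

Condition on the true location of the gold coin.
If it is in box 1 (prior 1/5): the host has no choice, probability 1; weight (1/5)·1 = 1/5.
If it is in any of boxes 2, 3, and 4 (prior 1/5 each): that box was opened and seen not to hold the prize — ruled out; weight (1/5)·0 = 0 each.
If it is in box 5 (prior 1/5): the host has 4 equally likely choices, so probability 1/4; weight (1/5)·(1/4) = 1/20.
The weights sum to 1/4.
So P(the gold coin in box 1 | the host opened box 2, box 3, and box 4) = (1/5) / (1/4) = 4/5.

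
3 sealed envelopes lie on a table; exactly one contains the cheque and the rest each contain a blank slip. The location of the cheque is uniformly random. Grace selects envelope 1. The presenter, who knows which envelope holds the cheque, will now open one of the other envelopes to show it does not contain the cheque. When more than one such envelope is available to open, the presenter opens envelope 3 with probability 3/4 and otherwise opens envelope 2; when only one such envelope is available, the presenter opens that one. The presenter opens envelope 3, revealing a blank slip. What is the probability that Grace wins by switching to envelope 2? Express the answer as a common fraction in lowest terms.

4/7

Condition on the true location of the cheque.
If it is in envelope 1 (prior 1/3): envelope 3 is available, opened with probability 3/4; weight (1/3)·(3/4) = 1/4.
If it is in envelope 2 (prior 1/3): only envelope 3 is available, probability 1; weight (1/3)·1 = 1/3.
If it is in envelope 3 (prior 1/3): the presenter opened envelope 3, so this case is ruled out; weight (1/3)·0 = 0.
The weights sum to 7/12.
So P(the cheque in envelope 2 | the presenter opened envelope 3) = (1/3) / (7/12) = 4/7.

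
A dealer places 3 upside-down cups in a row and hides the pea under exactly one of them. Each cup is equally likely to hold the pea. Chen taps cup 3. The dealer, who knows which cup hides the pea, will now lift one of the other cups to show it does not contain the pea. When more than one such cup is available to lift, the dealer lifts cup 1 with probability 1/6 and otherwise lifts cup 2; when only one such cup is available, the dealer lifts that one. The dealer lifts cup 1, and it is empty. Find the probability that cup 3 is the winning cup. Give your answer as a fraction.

1/7

Condition on the true location of the pea.
If it is under cup 1 (prior 1/3): the dealer opened cup 1, so this case is ruled out; weight (1/3)·0 = 0.
If it is under cup 2 (prior 1/3): only cup 1 is available, probability 1; weight (1/3)·1 = 1/3.
If it is under cup 3 (prior 1/3): cup 1 is available, opened with probability 1/6; weight (1/3)·(1/6) = 1/18.
The weights sum to 7/18.
So P(the pea under cup 3 | the dealer opened cup 1) = (1/18) / (7/18) = 1/7.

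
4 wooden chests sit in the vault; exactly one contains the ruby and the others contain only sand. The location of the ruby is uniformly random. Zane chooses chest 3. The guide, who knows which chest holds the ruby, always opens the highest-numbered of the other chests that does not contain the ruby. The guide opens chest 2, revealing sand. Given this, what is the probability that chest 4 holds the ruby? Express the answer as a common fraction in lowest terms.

Condition on the true location of the ruby.
If it is in either of chests 1 and 3 (prior 1/4 each): the guide would have opened chest 4 instead, probability 0; weight (1/4)·0 = 0 each.
If it is in chest 2 (prior 1/4): the guide opened chest 2, so this case is ruled out; weight (1/4)·0 = 0.
If it is in chest 4 (prior 1/4): chest 2 is the highest-numbered option available, probability 1; weight (1/4)·1 = 1/4.
The weights sum to 1/4.
So P(the ruby in chest 4 | the guide opened chest 2) = (1/4) / (1/4) = 1.

1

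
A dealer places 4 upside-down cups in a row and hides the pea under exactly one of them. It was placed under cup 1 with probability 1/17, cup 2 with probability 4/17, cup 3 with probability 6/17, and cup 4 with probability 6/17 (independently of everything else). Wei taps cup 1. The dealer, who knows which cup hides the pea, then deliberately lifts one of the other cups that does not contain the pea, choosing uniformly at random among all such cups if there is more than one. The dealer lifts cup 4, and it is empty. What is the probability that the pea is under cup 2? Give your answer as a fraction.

3/8

Apply Bayes' rule, conditioning on where the pea actually is.
If it is under cup 1 (prior 1/17): the dealer has 3 equally likely choices, so probability 1/3; weight (1/17)·(1/3) = 1/51.
If it is under cup 2 (prior 4/17): the dealer has 2 equally likely choices, so probability 1/2; weight (4/17)·(1/2) = 2/17.
If it is under cup 3 (prior 6/17): the dealer has 2 equally likely choices, so probability 1/2; weight (6/17)·(1/2) = 3/17.
If it is under cup 4 (prior 6/17): the dealer opened cup 4, so this case is ruled out; weight (6/17)·0 = 0.
The weights sum to 16/51.
So P(the pea under cup 2 | the dealer opened cup 4) = (2/17) / (16/51) = 3/8.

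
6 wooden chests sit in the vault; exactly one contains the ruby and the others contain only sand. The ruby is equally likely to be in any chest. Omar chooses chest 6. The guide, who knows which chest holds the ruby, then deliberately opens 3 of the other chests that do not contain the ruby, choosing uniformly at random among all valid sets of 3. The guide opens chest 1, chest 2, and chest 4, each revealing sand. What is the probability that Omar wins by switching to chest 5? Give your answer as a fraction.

Apply Bayes' rule, conditioning on where the ruby actually is.
If it is in any of chests 1, 2, and 4 (prior 1/6 each): that chest was opened and seen not to hold the prize — ruled out; weight (1/6)·0 = 0 each.
If it is in either of chests 3 and 5 (prior 1/6 each): the guide has 4 equally likely choices, so probability 1/4; weight (1/6)·(1/4) = 1/24 each.
If it is in chest 6 (prior 1/6): the guide has 10 equally likely choices, so probability 1/10; weight (1/6)·(1/10) = 1/60.
The weights sum to 1/10.
So P(the ruby in chest 5 | the guide opened chest 1, chest 2, and chest 4) = (1/24) / (1/10) = 5/12.

5/12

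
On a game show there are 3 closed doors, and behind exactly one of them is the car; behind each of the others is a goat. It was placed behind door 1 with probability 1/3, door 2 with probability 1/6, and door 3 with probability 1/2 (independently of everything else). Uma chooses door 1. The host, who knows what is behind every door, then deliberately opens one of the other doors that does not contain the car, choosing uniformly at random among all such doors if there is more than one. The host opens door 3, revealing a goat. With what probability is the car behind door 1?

1/2

Condition on the true location of the car.
If it is behind door 1 (prior 1/3): the host has 2 equally likely choices, so probability 1/2; weight (1/3)·(1/2) = 1/6.
If it is behind door 2 (prior 1/6): the host has no choice, probability 1; weight (1/6)·1 = 1/6.
If it is behind door 3 (prior 1/2): the host opened door 3, so this case is ruled out; weight (1/2)·0 = 0.
The weights sum to 1/3.
So P(the car behind door 1 | the host opened door 3) = (1/6) / (1/3) = 1/2.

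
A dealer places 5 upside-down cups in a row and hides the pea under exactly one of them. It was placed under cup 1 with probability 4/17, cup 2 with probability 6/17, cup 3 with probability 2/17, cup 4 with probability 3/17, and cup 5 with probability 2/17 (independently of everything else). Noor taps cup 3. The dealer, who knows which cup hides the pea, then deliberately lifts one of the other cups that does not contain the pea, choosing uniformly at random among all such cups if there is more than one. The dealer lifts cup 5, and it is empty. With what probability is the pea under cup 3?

3/29

Condition on the true location of the pea.
If it is under cup 1 (prior 4/17): the dealer has 3 equally likely choices, so probability 1/3; weight (4/17)·(1/3) = 4/51.
If it is under cup 2 (prior 6/17): the dealer has 3 equally likely choices, so probability 1/3; weight (6/17)·(1/3) = 2/17.
If it is under cup 3 (prior 2/17): the dealer has 4 equally likely choices, so probability 1/4; weight (2/17)·(1/4) = 1/34.
If it is under cup 4 (prior 3/17): the dealer has 3 equally likely choices, so probability 1/3; weight (3/17)·(1/3) = 1/17.
If it is under cup 5 (prior 2/17): the dealer opened cup 5, so this case is ruled out; weight (2/17)·0 = 0.
The weights sum to 29/102.
So P(the pea under cup 3 | the dealer opened cup 5) = (1/34) / (29/102) = 3/29.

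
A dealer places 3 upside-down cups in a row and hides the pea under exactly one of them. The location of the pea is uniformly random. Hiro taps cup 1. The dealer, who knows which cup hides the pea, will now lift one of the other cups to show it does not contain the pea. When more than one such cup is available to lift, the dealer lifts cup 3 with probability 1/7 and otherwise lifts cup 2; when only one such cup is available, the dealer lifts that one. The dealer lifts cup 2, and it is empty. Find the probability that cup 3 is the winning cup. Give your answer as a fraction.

Consider each possible location of the pea in turn.
If it is under cup 1 (prior 1/3): cup 3 is available but not opened, probability 6/7; weight (1/3)·(6/7) = 2/7.
If it is under cup 2 (prior 1/3): the dealer opened cup 2, so this case is ruled out; weight (1/3)·0 = 0.
If it is under cup 3 (prior 1/3): only cup 2 is available, probability 1; weight (1/3)·1 = 1/3.
The weights sum to 13/21.
So P(the pea under cup 3 | the dealer opened cup 2) = (1/3) / (13/21) = 7/13.

7/13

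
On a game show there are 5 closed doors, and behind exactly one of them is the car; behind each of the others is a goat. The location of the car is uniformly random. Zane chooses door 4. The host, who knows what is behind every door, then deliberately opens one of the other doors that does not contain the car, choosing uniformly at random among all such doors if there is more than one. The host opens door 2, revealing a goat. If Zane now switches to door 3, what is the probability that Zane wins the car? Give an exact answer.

Consider each possible location of the car in turn.
If it is behind any of doors 1, 3, and 5 (prior 1/5 each): the host has 3 equally likely choices, so probability 1/3; weight (1/5)·(1/3) = 1/15 each.
If it is behind door 2 (prior 1/5): the host opened door 2, so this case is ruled out; weight (1/5)·0 = 0.
If it is behind door 4 (prior 1/5): the host has 4 equally likely choices, so probability 1/4; weight (1/5)·(1/4) = 1/20.
The weights sum to 1/4.
So P(the car behind door 3 | the host opened door 2) = (1/15) / (1/4) = 4/15.

4/15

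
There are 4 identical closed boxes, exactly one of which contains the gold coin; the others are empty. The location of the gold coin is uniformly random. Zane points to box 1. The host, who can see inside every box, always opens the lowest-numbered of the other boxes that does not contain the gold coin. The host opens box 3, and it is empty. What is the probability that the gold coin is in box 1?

0

Consider each possible location of the gold coin in turn.
If it is in either of boxes 1 and 4 (prior 1/4 each): the host would have opened box 2 instead, probability 0; weight (1/4)·0 = 0 each.
If it is in box 2 (prior 1/4): box 3 is the lowest-numbered option available, probability 1; weight (1/4)·1 = 1/4.
If it is in box 3 (prior 1/4): the host opened box 3, so this case is ruled out; weight (1/4)·0 = 0.
The weights sum to 1/4.
So P(the gold coin in box 1 | the host opened box 3) = 0 / (1/4) = 0.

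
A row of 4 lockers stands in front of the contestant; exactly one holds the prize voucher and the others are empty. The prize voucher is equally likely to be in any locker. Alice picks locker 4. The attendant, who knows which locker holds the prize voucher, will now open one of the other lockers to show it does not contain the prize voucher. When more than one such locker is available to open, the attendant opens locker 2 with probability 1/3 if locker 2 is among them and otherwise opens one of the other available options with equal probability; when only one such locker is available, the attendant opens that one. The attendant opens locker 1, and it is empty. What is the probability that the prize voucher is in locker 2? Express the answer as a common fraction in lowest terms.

1/3

Condition on the true location of the prize voucher.
If it is in locker 1 (prior 1/4): the attendant opened locker 1, so this case is ruled out; weight (1/4)·0 = 0.
If it is in locker 2 (prior 1/4): locker 2 holds the prize so is unavailable; the attendant chooses uniformly among the 2 others, probability 1/2; weight (1/4)·(1/2) = 1/8.
If it is in locker 3 (prior 1/4): locker 2 is available but not opened, probability 2/3; weight (1/4)·(2/3) = 1/6.
If it is in locker 4 (prior 1/4): locker 2 is available but not opened; locker 1 gets probability (1 − 1/3)/2 = 1/3; weight (1/4)·(1/3) = 1/12.
The weights sum to 3/8.
So P(the prize voucher in locker 2 | the attendant opened locker 1) = (1/8) / (3/8) = 1/3.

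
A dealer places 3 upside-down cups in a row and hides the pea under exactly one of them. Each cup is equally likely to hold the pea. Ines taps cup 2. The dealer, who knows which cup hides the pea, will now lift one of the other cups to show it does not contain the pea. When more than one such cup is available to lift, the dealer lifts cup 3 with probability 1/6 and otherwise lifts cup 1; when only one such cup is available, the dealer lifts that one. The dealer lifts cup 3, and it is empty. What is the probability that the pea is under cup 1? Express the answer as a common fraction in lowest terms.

6/7

Apply Bayes' rule, conditioning on where the pea actually is.
If it is under cup 1 (prior 1/3): only cup 3 is available, probability 1; weight (1/3)·1 = 1/3.
If it is under cup 2 (prior 1/3): cup 3 is available, opened with probability 1/6; weight (1/3)·(1/6) = 1/18.
If it is under cup 3 (prior 1/3): the dealer opened cup 3, so this case is ruled out; weight (1/3)·0 = 0.
The weights sum to 7/18.
So P(the pea under cup 1 | the dealer opened cup 3) = (1/3) / (7/18) = 6/7.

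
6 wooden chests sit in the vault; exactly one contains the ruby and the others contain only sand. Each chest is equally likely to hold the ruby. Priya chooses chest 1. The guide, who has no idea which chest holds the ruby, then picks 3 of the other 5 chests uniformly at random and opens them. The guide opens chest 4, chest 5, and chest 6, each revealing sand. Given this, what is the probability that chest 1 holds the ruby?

Condition on the true location of the ruby.
If it is in any of chests 1, 2, and 3 (prior 1/6 each): the guide picks exactly this set with probability 1/10 regardless, and none is the prize; weight (1/6)·(1/10) = 1/60 each.
If it is in any of chests 4, 5, and 6 (prior 1/6 each): that chest was opened and seen not to hold the prize — ruled out; weight (1/6)·0 = 0 each.
The weights sum to 1/20.
So P(the ruby in chest 1 | the guide opened chest 4, chest 5, and chest 6) = (1/60) / (1/20) = 1/3.

1/3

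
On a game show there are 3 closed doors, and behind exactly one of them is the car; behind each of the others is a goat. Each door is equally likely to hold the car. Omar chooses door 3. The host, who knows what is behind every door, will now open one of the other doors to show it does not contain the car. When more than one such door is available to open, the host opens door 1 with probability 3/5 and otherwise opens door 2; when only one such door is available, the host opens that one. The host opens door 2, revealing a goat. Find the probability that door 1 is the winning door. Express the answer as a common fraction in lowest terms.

Condition on the true location of the car.
If it is behind door 1 (prior 1/3): only door 2 is available, probability 1; weight (1/3)·1 = 1/3.
If it is behind door 2 (prior 1/3): the host opened door 2, so this case is ruled out; weight (1/3)·0 = 0.
If it is behind door 3 (prior 1/3): door 1 is available but not opened, probability 2/5; weight (1/3)·(2/5) = 2/15.
The weights sum to 7/15.
So P(the car behind door 1 | the host opened door 2) = (1/3) / (7/15) = 5/7.

5/7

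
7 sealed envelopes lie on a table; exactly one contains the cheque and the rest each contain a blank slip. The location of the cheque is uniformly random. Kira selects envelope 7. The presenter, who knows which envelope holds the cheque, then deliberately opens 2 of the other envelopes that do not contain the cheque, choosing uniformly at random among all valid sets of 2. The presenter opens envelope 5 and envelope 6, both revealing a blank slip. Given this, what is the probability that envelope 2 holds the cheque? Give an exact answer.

Consider each possible location of the cheque in turn.
If it is in any of envelopes 1, 2, 3, and 4 (prior 1/7 each): the presenter has 10 equally likely choices, so probability 1/10; weight (1/7)·(1/10) = 1/70 each.
If it is in either of envelopes 5 and 6 (prior 1/7 each): that envelope was opened and seen not to hold the prize — ruled out; weight (1/7)·0 = 0 each.
If it is in envelope 7 (prior 1/7): the presenter has 15 equally likely choices, so probability 1/15; weight (1/7)·(1/15) = 1/105.
The weights sum to 1/15.
So P(the cheque in envelope 2 | the presenter opened envelope 5 and envelope 6) = (1/70) / (1/15) = 3/14.

3/14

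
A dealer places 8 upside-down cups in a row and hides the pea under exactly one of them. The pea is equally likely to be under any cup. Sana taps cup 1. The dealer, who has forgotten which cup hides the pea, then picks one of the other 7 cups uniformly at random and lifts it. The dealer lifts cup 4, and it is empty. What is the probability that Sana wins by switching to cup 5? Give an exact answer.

1/7

Apply Bayes' rule, conditioning on where the pea actually is.
If it is under any of cups 1, 2, 3, 5, 6, 7, and 8 (prior 1/8 each): the dealer picks cup 4 with probability 1/7 regardless, and it is not the prize; weight (1/8)·(1/7) = 1/56 each.
If it is under cup 4 (prior 1/8): the dealer opened cup 4, so this case is ruled out; weight (1/8)·0 = 0.
The weights sum to 1/8.
So P(the pea under cup 5 | the dealer opened cup 4) = (1/56) / (1/8) = 1/7.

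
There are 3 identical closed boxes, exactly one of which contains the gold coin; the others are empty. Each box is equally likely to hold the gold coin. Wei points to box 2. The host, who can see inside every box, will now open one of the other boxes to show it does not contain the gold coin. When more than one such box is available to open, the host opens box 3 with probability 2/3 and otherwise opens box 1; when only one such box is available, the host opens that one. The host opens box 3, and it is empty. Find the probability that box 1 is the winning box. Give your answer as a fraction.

Consider each possible location of the gold coin in turn.
If it is in box 1 (prior 1/3): only box 3 is available, probability 1; weight (1/3)·1 = 1/3.
If it is in box 2 (prior 1/3): box 3 is available, opened with probability 2/3; weight (1/3)·(2/3) = 2/9.
If it is in box 3 (prior 1/3): the host opened box 3, so this case is ruled out; weight (1/3)·0 = 0.
The weights sum to 5/9.
So P(the gold coin in box 1 | the host opened box 3) = (1/3) / (5/9) = 3/5.

3/5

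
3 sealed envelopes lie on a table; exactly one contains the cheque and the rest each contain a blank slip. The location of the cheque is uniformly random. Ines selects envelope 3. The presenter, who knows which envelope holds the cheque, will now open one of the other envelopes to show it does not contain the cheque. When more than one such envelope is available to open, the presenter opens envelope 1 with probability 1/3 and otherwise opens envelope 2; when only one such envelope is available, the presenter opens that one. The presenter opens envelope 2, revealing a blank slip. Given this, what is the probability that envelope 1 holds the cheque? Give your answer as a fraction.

Apply Bayes' rule, conditioning on where the cheque actually is.
If it is in envelope 1 (prior 1/3): only envelope 2 is available, probability 1; weight (1/3)·1 = 1/3.
If it is in envelope 2 (prior 1/3): the presenter opened envelope 2, so this case is ruled out; weight (1/3)·0 = 0.
If it is in envelope 3 (prior 1/3): envelope 1 is available but not opened, probability 2/3; weight (1/3)·(2/3) = 2/9.
The weights sum to 5/9.
So P(the cheque in envelope 1 | the presenter opened envelope 2) = (1/3) / (5/9) = 3/5.

3/5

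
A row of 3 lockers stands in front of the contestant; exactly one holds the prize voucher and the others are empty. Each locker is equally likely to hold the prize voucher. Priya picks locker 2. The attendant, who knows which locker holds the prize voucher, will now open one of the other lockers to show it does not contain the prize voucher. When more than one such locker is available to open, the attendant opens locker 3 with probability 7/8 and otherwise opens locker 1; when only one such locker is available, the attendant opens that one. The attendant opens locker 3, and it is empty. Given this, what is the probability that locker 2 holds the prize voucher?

Condition on the true location of the prize voucher.
If it is in locker 1 (prior 1/3): only locker 3 is available, probability 1; weight (1/3)·1 = 1/3.
If it is in locker 2 (prior 1/3): locker 3 is available, opened with probability 7/8; weight (1/3)·(7/8) = 7/24.
If it is in locker 3 (prior 1/3): the attendant opened locker 3, so this case is ruled out; weight (1/3)·0 = 0.
The weights sum to 5/8.
So P(the prize voucher in locker 2 | the attendant opened locker 3) = (7/24) / (5/8) = 7/15.

7/15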